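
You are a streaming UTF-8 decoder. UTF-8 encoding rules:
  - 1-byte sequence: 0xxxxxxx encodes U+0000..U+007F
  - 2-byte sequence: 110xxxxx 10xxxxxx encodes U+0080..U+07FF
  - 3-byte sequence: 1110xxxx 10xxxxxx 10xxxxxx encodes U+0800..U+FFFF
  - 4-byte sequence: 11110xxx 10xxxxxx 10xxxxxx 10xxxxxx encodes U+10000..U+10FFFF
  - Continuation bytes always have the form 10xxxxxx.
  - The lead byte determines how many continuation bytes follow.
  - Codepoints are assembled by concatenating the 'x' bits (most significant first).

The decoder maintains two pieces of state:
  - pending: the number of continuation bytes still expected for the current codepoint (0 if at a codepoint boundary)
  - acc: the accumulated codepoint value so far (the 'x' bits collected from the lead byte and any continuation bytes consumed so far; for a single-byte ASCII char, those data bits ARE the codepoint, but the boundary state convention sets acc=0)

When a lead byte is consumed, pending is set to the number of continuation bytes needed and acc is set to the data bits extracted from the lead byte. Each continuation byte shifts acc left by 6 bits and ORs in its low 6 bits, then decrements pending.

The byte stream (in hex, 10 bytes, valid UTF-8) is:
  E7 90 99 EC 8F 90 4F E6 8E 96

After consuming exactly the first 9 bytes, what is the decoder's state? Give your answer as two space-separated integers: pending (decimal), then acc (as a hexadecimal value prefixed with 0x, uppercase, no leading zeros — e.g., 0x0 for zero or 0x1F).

Answer: 1 0x18E

Derivation:
Byte[0]=E7: 3-byte lead. pending=2, acc=0x7
Byte[1]=90: continuation. acc=(acc<<6)|0x10=0x1D0, pending=1
Byte[2]=99: continuation. acc=(acc<<6)|0x19=0x7419, pending=0
Byte[3]=EC: 3-byte lead. pending=2, acc=0xC
Byte[4]=8F: continuation. acc=(acc<<6)|0x0F=0x30F, pending=1
Byte[5]=90: continuation. acc=(acc<<6)|0x10=0xC3D0, pending=0
Byte[6]=4F: 1-byte. pending=0, acc=0x0
Byte[7]=E6: 3-byte lead. pending=2, acc=0x6
Byte[8]=8E: continuation. acc=(acc<<6)|0x0E=0x18E, pending=1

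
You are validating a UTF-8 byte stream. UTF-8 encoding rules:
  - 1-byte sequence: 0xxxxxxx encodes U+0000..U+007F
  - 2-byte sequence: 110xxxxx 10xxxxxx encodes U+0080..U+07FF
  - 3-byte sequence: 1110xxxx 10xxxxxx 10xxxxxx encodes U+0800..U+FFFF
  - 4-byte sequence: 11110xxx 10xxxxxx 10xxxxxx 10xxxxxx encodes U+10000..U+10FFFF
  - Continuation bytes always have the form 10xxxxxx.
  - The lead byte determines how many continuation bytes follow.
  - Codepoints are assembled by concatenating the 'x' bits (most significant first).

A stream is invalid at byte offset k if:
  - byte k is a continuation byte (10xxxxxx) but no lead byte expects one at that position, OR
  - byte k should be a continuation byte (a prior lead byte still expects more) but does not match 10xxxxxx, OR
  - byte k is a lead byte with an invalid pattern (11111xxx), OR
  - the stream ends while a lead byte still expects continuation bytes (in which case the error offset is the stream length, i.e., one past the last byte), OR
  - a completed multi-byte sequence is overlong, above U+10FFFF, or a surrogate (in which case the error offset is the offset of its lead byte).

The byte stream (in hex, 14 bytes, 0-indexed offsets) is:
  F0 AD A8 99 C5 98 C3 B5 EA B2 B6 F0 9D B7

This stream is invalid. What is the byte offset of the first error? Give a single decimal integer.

Byte[0]=F0: 4-byte lead, need 3 cont bytes. acc=0x0
Byte[1]=AD: continuation. acc=(acc<<6)|0x2D=0x2D
Byte[2]=A8: continuation. acc=(acc<<6)|0x28=0xB68
Byte[3]=99: continuation. acc=(acc<<6)|0x19=0x2DA19
Completed: cp=U+2DA19 (starts at byte 0)
Byte[4]=C5: 2-byte lead, need 1 cont bytes. acc=0x5
Byte[5]=98: continuation. acc=(acc<<6)|0x18=0x158
Completed: cp=U+0158 (starts at byte 4)
Byte[6]=C3: 2-byte lead, need 1 cont bytes. acc=0x3
Byte[7]=B5: continuation. acc=(acc<<6)|0x35=0xF5
Completed: cp=U+00F5 (starts at byte 6)
Byte[8]=EA: 3-byte lead, need 2 cont bytes. acc=0xA
Byte[9]=B2: continuation. acc=(acc<<6)|0x32=0x2B2
Byte[10]=B6: continuation. acc=(acc<<6)|0x36=0xACB6
Completed: cp=U+ACB6 (starts at byte 8)
Byte[11]=F0: 4-byte lead, need 3 cont bytes. acc=0x0
Byte[12]=9D: continuation. acc=(acc<<6)|0x1D=0x1D
Byte[13]=B7: continuation. acc=(acc<<6)|0x37=0x777
Byte[14]: stream ended, expected continuation. INVALID

Answer: 14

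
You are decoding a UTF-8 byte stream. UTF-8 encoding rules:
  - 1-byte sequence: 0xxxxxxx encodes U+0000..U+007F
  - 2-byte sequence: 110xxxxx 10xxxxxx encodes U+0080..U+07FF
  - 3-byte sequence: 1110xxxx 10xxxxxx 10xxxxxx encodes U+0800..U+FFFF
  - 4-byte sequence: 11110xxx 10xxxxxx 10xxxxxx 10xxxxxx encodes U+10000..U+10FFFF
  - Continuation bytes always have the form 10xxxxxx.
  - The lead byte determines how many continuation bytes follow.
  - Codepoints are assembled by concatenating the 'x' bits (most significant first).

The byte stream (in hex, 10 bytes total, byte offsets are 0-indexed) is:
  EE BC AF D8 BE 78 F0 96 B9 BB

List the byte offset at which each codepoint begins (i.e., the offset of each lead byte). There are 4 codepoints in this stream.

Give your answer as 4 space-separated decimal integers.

Byte[0]=EE: 3-byte lead, need 2 cont bytes. acc=0xE
Byte[1]=BC: continuation. acc=(acc<<6)|0x3C=0x3BC
Byte[2]=AF: continuation. acc=(acc<<6)|0x2F=0xEF2F
Completed: cp=U+EF2F (starts at byte 0)
Byte[3]=D8: 2-byte lead, need 1 cont bytes. acc=0x18
Byte[4]=BE: continuation. acc=(acc<<6)|0x3E=0x63E
Completed: cp=U+063E (starts at byte 3)
Byte[5]=78: 1-byte ASCII. cp=U+0078
Byte[6]=F0: 4-byte lead, need 3 cont bytes. acc=0x0
Byte[7]=96: continuation. acc=(acc<<6)|0x16=0x16
Byte[8]=B9: continuation. acc=(acc<<6)|0x39=0x5B9
Byte[9]=BB: continuation. acc=(acc<<6)|0x3B=0x16E7B
Completed: cp=U+16E7B (starts at byte 6)

Answer: 0 3 5 6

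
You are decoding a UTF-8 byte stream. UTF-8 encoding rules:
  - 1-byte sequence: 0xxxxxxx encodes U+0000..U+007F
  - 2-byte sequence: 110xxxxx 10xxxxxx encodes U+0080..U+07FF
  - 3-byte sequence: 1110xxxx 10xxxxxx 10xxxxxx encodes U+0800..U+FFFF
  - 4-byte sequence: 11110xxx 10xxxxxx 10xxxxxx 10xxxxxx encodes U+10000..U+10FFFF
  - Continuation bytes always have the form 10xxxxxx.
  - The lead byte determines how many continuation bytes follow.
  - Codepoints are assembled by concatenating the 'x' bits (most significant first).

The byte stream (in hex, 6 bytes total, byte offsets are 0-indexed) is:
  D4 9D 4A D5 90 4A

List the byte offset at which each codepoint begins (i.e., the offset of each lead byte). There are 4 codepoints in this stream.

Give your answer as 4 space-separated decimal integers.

Byte[0]=D4: 2-byte lead, need 1 cont bytes. acc=0x14
Byte[1]=9D: continuation. acc=(acc<<6)|0x1D=0x51D
Completed: cp=U+051D (starts at byte 0)
Byte[2]=4A: 1-byte ASCII. cp=U+004A
Byte[3]=D5: 2-byte lead, need 1 cont bytes. acc=0x15
Byte[4]=90: continuation. acc=(acc<<6)|0x10=0x550
Completed: cp=U+0550 (starts at byte 3)
Byte[5]=4A: 1-byte ASCII. cp=U+004A

Answer: 0 2 3 5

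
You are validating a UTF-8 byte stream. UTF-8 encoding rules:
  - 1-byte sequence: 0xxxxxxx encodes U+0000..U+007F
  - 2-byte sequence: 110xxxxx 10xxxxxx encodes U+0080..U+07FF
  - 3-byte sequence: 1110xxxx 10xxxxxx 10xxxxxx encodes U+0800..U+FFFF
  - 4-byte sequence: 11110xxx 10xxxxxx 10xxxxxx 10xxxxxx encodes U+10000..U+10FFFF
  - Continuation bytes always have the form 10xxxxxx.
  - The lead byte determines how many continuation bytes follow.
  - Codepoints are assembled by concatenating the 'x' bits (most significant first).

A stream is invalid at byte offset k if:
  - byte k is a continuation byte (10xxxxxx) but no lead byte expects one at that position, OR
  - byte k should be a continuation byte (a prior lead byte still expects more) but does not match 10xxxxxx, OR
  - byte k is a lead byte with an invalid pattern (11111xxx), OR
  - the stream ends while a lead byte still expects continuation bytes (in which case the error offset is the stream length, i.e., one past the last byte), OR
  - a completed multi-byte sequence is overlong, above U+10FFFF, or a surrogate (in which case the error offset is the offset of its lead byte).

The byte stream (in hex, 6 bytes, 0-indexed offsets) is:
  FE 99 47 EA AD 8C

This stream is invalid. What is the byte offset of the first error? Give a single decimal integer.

Answer: 0

Derivation:
Byte[0]=FE: INVALID lead byte (not 0xxx/110x/1110/11110)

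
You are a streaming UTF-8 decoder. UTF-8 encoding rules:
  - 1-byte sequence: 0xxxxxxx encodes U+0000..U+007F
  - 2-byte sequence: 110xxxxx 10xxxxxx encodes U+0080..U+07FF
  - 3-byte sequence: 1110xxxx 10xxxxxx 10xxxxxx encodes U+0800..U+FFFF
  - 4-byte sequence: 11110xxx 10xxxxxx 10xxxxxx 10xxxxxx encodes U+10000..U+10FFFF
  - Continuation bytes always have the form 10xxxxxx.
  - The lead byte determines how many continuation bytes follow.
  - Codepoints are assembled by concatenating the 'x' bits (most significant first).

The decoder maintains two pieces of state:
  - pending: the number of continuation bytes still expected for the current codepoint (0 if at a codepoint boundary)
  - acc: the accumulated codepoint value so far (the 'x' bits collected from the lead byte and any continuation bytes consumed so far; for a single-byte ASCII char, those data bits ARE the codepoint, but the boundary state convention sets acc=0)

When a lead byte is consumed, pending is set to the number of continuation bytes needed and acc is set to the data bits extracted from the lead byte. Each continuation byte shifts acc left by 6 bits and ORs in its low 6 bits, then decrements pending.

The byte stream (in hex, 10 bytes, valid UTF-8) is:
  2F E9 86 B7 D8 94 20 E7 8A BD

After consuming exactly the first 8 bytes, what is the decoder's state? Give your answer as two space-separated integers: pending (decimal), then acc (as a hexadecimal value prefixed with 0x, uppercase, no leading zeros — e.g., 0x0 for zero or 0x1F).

Answer: 2 0x7

Derivation:
Byte[0]=2F: 1-byte. pending=0, acc=0x0
Byte[1]=E9: 3-byte lead. pending=2, acc=0x9
Byte[2]=86: continuation. acc=(acc<<6)|0x06=0x246, pending=1
Byte[3]=B7: continuation. acc=(acc<<6)|0x37=0x91B7, pending=0
Byte[4]=D8: 2-byte lead. pending=1, acc=0x18
Byte[5]=94: continuation. acc=(acc<<6)|0x14=0x614, pending=0
Byte[6]=20: 1-byte. pending=0, acc=0x0
Byte[7]=E7: 3-byte lead. pending=2, acc=0x7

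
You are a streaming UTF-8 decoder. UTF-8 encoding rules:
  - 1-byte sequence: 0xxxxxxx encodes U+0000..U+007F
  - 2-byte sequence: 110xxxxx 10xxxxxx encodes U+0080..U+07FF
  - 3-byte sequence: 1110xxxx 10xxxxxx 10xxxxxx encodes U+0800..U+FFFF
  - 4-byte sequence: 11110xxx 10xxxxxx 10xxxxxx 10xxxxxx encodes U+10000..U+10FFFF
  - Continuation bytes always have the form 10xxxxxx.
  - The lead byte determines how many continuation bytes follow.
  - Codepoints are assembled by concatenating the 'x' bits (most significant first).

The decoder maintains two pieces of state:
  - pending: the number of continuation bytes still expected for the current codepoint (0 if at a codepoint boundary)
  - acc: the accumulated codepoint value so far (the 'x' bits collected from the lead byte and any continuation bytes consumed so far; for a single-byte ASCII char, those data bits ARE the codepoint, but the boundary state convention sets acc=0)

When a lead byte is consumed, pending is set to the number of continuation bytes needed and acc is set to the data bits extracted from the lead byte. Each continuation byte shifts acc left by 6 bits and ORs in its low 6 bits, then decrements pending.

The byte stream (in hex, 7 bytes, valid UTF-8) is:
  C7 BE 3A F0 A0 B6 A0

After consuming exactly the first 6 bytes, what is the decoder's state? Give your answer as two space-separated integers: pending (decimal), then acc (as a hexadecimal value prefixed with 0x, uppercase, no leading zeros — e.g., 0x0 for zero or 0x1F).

Byte[0]=C7: 2-byte lead. pending=1, acc=0x7
Byte[1]=BE: continuation. acc=(acc<<6)|0x3E=0x1FE, pending=0
Byte[2]=3A: 1-byte. pending=0, acc=0x0
Byte[3]=F0: 4-byte lead. pending=3, acc=0x0
Byte[4]=A0: continuation. acc=(acc<<6)|0x20=0x20, pending=2
Byte[5]=B6: continuation. acc=(acc<<6)|0x36=0x836, pending=1

Answer: 1 0x836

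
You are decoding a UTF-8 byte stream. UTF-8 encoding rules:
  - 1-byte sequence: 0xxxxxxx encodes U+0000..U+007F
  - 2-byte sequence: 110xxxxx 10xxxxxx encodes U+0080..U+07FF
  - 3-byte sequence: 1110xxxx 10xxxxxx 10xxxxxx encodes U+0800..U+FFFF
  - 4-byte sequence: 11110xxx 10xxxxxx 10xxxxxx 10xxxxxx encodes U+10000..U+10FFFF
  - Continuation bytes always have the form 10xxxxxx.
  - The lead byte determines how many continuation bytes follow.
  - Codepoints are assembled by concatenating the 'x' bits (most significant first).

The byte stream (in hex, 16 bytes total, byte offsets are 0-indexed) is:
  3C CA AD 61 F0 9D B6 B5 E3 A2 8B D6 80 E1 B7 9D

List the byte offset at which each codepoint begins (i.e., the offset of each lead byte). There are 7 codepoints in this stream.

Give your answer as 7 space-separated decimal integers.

Answer: 0 1 3 4 8 11 13

Derivation:
Byte[0]=3C: 1-byte ASCII. cp=U+003C
Byte[1]=CA: 2-byte lead, need 1 cont bytes. acc=0xA
Byte[2]=AD: continuation. acc=(acc<<6)|0x2D=0x2AD
Completed: cp=U+02AD (starts at byte 1)
Byte[3]=61: 1-byte ASCII. cp=U+0061
Byte[4]=F0: 4-byte lead, need 3 cont bytes. acc=0x0
Byte[5]=9D: continuation. acc=(acc<<6)|0x1D=0x1D
Byte[6]=B6: continuation. acc=(acc<<6)|0x36=0x776
Byte[7]=B5: continuation. acc=(acc<<6)|0x35=0x1DDB5
Completed: cp=U+1DDB5 (starts at byte 4)
Byte[8]=E3: 3-byte lead, need 2 cont bytes. acc=0x3
Byte[9]=A2: continuation. acc=(acc<<6)|0x22=0xE2
Byte[10]=8B: continuation. acc=(acc<<6)|0x0B=0x388B
Completed: cp=U+388B (starts at byte 8)
Byte[11]=D6: 2-byte lead, need 1 cont bytes. acc=0x16
Byte[12]=80: continuation. acc=(acc<<6)|0x00=0x580
Completed: cp=U+0580 (starts at byte 11)
Byte[13]=E1: 3-byte lead, need 2 cont bytes. acc=0x1
Byte[14]=B7: continuation. acc=(acc<<6)|0x37=0x77
Byte[15]=9D: continuation. acc=(acc<<6)|0x1D=0x1DDD
Completed: cp=U+1DDD (starts at byte 13)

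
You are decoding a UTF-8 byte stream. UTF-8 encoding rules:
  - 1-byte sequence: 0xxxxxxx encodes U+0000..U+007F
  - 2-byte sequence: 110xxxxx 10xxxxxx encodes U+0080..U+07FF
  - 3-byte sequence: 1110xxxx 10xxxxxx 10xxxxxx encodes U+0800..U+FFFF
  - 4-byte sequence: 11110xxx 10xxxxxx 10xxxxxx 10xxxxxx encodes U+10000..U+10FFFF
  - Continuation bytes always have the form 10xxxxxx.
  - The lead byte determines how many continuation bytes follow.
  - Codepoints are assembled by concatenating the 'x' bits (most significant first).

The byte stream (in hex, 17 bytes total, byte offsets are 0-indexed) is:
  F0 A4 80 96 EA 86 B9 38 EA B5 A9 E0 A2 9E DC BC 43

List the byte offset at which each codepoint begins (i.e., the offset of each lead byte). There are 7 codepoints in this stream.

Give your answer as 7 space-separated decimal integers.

Answer: 0 4 7 8 11 14 16

Derivation:
Byte[0]=F0: 4-byte lead, need 3 cont bytes. acc=0x0
Byte[1]=A4: continuation. acc=(acc<<6)|0x24=0x24
Byte[2]=80: continuation. acc=(acc<<6)|0x00=0x900
Byte[3]=96: continuation. acc=(acc<<6)|0x16=0x24016
Completed: cp=U+24016 (starts at byte 0)
Byte[4]=EA: 3-byte lead, need 2 cont bytes. acc=0xA
Byte[5]=86: continuation. acc=(acc<<6)|0x06=0x286
Byte[6]=B9: continuation. acc=(acc<<6)|0x39=0xA1B9
Completed: cp=U+A1B9 (starts at byte 4)
Byte[7]=38: 1-byte ASCII. cp=U+0038
Byte[8]=EA: 3-byte lead, need 2 cont bytes. acc=0xA
Byte[9]=B5: continuation. acc=(acc<<6)|0x35=0x2B5
Byte[10]=A9: continuation. acc=(acc<<6)|0x29=0xAD69
Completed: cp=U+AD69 (starts at byte 8)
Byte[11]=E0: 3-byte lead, need 2 cont bytes. acc=0x0
Byte[12]=A2: continuation. acc=(acc<<6)|0x22=0x22
Byte[13]=9E: continuation. acc=(acc<<6)|0x1E=0x89E
Completed: cp=U+089E (starts at byte 11)
Byte[14]=DC: 2-byte lead, need 1 cont bytes. acc=0x1C
Byte[15]=BC: continuation. acc=(acc<<6)|0x3C=0x73C
Completed: cp=U+073C (starts at byte 14)
Byte[16]=43: 1-byte ASCII. cp=U+0043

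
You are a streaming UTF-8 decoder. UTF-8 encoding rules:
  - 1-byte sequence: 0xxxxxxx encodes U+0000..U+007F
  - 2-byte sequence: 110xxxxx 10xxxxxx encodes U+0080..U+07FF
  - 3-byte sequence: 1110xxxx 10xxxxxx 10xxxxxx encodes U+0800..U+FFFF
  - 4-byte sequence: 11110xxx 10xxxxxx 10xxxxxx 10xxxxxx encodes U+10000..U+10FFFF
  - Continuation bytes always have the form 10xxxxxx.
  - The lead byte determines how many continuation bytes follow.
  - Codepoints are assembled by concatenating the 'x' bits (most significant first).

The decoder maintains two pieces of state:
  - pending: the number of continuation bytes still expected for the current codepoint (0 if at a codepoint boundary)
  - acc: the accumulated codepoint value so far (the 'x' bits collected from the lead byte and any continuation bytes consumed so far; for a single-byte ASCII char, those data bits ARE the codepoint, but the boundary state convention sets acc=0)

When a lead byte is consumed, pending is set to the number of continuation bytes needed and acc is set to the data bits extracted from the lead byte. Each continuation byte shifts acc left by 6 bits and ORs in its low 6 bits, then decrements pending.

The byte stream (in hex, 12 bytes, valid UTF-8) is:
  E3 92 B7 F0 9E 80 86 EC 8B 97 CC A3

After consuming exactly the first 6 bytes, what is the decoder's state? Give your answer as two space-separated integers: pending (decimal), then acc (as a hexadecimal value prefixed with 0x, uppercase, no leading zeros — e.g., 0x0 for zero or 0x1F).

Byte[0]=E3: 3-byte lead. pending=2, acc=0x3
Byte[1]=92: continuation. acc=(acc<<6)|0x12=0xD2, pending=1
Byte[2]=B7: continuation. acc=(acc<<6)|0x37=0x34B7, pending=0
Byte[3]=F0: 4-byte lead. pending=3, acc=0x0
Byte[4]=9E: continuation. acc=(acc<<6)|0x1E=0x1E, pending=2
Byte[5]=80: continuation. acc=(acc<<6)|0x00=0x780, pending=1

Answer: 1 0x780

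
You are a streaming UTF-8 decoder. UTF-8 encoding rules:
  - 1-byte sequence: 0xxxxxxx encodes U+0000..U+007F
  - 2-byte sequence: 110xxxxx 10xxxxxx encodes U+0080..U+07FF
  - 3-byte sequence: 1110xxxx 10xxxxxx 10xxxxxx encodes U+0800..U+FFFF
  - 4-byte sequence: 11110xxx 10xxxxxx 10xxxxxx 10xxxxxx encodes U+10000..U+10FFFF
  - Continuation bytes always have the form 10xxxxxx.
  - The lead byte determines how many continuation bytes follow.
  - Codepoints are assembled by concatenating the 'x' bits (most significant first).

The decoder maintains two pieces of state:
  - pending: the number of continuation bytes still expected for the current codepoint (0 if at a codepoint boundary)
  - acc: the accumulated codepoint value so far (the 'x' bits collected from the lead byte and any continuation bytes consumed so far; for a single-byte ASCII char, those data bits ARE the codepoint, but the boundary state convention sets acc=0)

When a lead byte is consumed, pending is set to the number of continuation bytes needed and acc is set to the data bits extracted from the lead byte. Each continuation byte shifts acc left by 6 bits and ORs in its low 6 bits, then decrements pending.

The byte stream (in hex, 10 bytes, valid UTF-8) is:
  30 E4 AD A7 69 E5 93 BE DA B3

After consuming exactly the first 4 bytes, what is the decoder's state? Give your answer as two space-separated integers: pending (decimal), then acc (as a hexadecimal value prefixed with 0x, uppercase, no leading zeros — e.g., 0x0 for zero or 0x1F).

Byte[0]=30: 1-byte. pending=0, acc=0x0
Byte[1]=E4: 3-byte lead. pending=2, acc=0x4
Byte[2]=AD: continuation. acc=(acc<<6)|0x2D=0x12D, pending=1
Byte[3]=A7: continuation. acc=(acc<<6)|0x27=0x4B67, pending=0

Answer: 0 0x4B67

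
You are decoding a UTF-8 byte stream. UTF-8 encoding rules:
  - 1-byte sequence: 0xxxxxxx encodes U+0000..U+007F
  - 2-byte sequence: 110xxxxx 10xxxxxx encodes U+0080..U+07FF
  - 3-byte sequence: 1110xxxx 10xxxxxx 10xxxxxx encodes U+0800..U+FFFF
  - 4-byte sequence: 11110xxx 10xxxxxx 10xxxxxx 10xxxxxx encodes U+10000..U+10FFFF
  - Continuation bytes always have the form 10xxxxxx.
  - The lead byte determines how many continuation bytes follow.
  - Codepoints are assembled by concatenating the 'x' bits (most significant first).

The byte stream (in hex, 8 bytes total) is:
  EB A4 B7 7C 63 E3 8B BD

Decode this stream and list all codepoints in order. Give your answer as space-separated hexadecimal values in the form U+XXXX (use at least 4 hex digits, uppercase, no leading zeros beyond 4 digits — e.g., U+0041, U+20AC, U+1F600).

Answer: U+B937 U+007C U+0063 U+32FD

Derivation:
Byte[0]=EB: 3-byte lead, need 2 cont bytes. acc=0xB
Byte[1]=A4: continuation. acc=(acc<<6)|0x24=0x2E4
Byte[2]=B7: continuation. acc=(acc<<6)|0x37=0xB937
Completed: cp=U+B937 (starts at byte 0)
Byte[3]=7C: 1-byte ASCII. cp=U+007C
Byte[4]=63: 1-byte ASCII. cp=U+0063
Byte[5]=E3: 3-byte lead, need 2 cont bytes. acc=0x3
Byte[6]=8B: continuation. acc=(acc<<6)|0x0B=0xCB
Byte[7]=BD: continuation. acc=(acc<<6)|0x3D=0x32FD
Completed: cp=U+32FD (starts at byte 5)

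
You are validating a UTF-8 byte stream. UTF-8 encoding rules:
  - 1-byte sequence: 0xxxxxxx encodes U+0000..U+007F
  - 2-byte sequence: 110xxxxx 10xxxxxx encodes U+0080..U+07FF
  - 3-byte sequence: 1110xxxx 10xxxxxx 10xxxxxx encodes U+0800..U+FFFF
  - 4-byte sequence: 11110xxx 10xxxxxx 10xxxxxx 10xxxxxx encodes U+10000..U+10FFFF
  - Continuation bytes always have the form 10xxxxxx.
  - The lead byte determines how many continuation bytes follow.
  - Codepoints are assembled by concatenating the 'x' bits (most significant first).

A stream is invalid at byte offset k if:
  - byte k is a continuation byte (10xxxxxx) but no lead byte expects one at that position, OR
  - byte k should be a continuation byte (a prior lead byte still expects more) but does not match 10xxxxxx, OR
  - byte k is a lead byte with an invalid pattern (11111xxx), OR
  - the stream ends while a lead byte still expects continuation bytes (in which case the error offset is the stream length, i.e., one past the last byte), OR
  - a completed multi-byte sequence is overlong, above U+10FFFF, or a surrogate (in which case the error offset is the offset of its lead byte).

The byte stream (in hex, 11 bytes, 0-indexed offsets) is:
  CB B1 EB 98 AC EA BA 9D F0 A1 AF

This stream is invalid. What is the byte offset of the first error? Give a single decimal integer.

Answer: 11

Derivation:
Byte[0]=CB: 2-byte lead, need 1 cont bytes. acc=0xB
Byte[1]=B1: continuation. acc=(acc<<6)|0x31=0x2F1
Completed: cp=U+02F1 (starts at byte 0)
Byte[2]=EB: 3-byte lead, need 2 cont bytes. acc=0xB
Byte[3]=98: continuation. acc=(acc<<6)|0x18=0x2D8
Byte[4]=AC: continuation. acc=(acc<<6)|0x2C=0xB62C
Completed: cp=U+B62C (starts at byte 2)
Byte[5]=EA: 3-byte lead, need 2 cont bytes. acc=0xA
Byte[6]=BA: continuation. acc=(acc<<6)|0x3A=0x2BA
Byte[7]=9D: continuation. acc=(acc<<6)|0x1D=0xAE9D
Completed: cp=U+AE9D (starts at byte 5)
Byte[8]=F0: 4-byte lead, need 3 cont bytes. acc=0x0
Byte[9]=A1: continuation. acc=(acc<<6)|0x21=0x21
Byte[10]=AF: continuation. acc=(acc<<6)|0x2F=0x86F
Byte[11]: stream ended, expected continuation. INVALID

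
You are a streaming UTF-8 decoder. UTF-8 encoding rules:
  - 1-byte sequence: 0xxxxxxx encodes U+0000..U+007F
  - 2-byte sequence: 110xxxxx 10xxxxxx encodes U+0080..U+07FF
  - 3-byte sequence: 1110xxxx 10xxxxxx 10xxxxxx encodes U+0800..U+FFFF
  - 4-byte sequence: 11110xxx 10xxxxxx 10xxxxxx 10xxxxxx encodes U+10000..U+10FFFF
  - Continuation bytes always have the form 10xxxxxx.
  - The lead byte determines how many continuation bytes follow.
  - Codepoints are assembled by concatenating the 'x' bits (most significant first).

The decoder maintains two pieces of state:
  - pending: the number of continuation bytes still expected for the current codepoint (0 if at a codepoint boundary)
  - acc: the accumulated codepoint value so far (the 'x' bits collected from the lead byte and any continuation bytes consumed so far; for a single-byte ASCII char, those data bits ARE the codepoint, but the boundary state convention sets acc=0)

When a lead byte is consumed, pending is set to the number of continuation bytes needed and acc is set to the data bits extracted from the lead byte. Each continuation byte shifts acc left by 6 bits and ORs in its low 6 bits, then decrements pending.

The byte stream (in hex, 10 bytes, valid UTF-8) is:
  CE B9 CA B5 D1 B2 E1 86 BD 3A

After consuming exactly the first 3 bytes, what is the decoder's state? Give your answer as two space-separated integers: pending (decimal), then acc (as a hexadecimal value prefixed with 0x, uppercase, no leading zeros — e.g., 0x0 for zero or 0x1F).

Answer: 1 0xA

Derivation:
Byte[0]=CE: 2-byte lead. pending=1, acc=0xE
Byte[1]=B9: continuation. acc=(acc<<6)|0x39=0x3B9, pending=0
Byte[2]=CA: 2-byte lead. pending=1, acc=0xA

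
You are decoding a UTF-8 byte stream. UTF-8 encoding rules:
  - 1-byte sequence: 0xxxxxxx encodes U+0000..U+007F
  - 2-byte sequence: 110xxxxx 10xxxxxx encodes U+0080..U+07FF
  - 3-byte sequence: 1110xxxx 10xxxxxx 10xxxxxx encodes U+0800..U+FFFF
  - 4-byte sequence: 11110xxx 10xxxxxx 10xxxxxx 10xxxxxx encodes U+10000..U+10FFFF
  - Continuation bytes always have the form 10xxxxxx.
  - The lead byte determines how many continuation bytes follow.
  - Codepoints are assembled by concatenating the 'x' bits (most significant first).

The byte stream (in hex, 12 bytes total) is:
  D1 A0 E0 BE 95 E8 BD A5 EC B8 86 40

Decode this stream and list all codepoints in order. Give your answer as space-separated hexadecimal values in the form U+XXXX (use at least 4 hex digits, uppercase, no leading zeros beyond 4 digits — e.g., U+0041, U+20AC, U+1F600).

Answer: U+0460 U+0F95 U+8F65 U+CE06 U+0040

Derivation:
Byte[0]=D1: 2-byte lead, need 1 cont bytes. acc=0x11
Byte[1]=A0: continuation. acc=(acc<<6)|0x20=0x460
Completed: cp=U+0460 (starts at byte 0)
Byte[2]=E0: 3-byte lead, need 2 cont bytes. acc=0x0
Byte[3]=BE: continuation. acc=(acc<<6)|0x3E=0x3E
Byte[4]=95: continuation. acc=(acc<<6)|0x15=0xF95
Completed: cp=U+0F95 (starts at byte 2)
Byte[5]=E8: 3-byte lead, need 2 cont bytes. acc=0x8
Byte[6]=BD: continuation. acc=(acc<<6)|0x3D=0x23D
Byte[7]=A5: continuation. acc=(acc<<6)|0x25=0x8F65
Completed: cp=U+8F65 (starts at byte 5)
Byte[8]=EC: 3-byte lead, need 2 cont bytes. acc=0xC
Byte[9]=B8: continuation. acc=(acc<<6)|0x38=0x338
Byte[10]=86: continuation. acc=(acc<<6)|0x06=0xCE06
Completed: cp=U+CE06 (starts at byte 8)
Byte[11]=40: 1-byte ASCII. cp=U+0040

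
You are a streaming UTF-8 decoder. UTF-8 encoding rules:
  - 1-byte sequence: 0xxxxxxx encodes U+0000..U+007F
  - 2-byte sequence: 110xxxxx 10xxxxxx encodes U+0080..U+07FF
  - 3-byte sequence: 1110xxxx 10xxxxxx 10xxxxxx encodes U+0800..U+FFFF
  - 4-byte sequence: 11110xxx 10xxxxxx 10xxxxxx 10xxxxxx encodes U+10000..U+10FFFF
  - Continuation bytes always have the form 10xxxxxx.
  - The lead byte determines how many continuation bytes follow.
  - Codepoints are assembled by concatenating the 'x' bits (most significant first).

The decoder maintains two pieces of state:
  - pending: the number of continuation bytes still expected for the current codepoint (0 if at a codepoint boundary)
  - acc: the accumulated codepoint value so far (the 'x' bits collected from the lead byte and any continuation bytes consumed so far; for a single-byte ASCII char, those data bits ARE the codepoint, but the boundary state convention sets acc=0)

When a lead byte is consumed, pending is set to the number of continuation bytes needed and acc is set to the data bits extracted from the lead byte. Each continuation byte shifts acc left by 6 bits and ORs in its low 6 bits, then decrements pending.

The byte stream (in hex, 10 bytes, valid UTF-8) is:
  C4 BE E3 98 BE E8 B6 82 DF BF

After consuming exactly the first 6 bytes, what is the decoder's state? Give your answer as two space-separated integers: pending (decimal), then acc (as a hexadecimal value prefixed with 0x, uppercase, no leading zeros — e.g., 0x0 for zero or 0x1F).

Answer: 2 0x8

Derivation:
Byte[0]=C4: 2-byte lead. pending=1, acc=0x4
Byte[1]=BE: continuation. acc=(acc<<6)|0x3E=0x13E, pending=0
Byte[2]=E3: 3-byte lead. pending=2, acc=0x3
Byte[3]=98: continuation. acc=(acc<<6)|0x18=0xD8, pending=1
Byte[4]=BE: continuation. acc=(acc<<6)|0x3E=0x363E, pending=0
Byte[5]=E8: 3-byte lead. pending=2, acc=0x8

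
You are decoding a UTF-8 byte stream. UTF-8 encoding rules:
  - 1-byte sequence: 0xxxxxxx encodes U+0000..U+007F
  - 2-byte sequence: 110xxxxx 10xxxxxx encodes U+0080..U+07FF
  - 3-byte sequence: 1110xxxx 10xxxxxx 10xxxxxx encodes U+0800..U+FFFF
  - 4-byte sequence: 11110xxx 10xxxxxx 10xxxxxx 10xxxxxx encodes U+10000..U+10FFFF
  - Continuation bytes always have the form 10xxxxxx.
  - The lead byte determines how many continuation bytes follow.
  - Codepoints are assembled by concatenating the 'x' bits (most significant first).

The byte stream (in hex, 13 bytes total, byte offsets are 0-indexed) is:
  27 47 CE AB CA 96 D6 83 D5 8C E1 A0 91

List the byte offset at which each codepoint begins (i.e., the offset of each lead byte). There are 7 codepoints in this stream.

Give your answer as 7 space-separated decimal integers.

Answer: 0 1 2 4 6 8 10

Derivation:
Byte[0]=27: 1-byte ASCII. cp=U+0027
Byte[1]=47: 1-byte ASCII. cp=U+0047
Byte[2]=CE: 2-byte lead, need 1 cont bytes. acc=0xE
Byte[3]=AB: continuation. acc=(acc<<6)|0x2B=0x3AB
Completed: cp=U+03AB (starts at byte 2)
Byte[4]=CA: 2-byte lead, need 1 cont bytes. acc=0xA
Byte[5]=96: continuation. acc=(acc<<6)|0x16=0x296
Completed: cp=U+0296 (starts at byte 4)
Byte[6]=D6: 2-byte lead, need 1 cont bytes. acc=0x16
Byte[7]=83: continuation. acc=(acc<<6)|0x03=0x583
Completed: cp=U+0583 (starts at byte 6)
Byte[8]=D5: 2-byte lead, need 1 cont bytes. acc=0x15
Byte[9]=8C: continuation. acc=(acc<<6)|0x0C=0x54C
Completed: cp=U+054C (starts at byte 8)
Byte[10]=E1: 3-byte lead, need 2 cont bytes. acc=0x1
Byte[11]=A0: continuation. acc=(acc<<6)|0x20=0x60
Byte[12]=91: continuation. acc=(acc<<6)|0x11=0x1811
Completed: cp=U+1811 (starts at byte 10)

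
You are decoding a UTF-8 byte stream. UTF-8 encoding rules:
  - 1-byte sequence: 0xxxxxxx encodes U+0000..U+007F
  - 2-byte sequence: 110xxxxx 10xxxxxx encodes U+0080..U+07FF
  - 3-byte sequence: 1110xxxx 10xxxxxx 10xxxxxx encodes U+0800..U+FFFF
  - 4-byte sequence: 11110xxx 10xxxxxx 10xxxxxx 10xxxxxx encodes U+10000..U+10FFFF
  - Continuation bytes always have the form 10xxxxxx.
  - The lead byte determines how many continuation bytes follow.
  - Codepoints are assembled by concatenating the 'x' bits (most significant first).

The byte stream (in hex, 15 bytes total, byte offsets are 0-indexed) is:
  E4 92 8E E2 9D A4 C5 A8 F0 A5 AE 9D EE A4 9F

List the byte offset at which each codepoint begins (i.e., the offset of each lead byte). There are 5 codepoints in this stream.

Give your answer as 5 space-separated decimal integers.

Byte[0]=E4: 3-byte lead, need 2 cont bytes. acc=0x4
Byte[1]=92: continuation. acc=(acc<<6)|0x12=0x112
Byte[2]=8E: continuation. acc=(acc<<6)|0x0E=0x448E
Completed: cp=U+448E (starts at byte 0)
Byte[3]=E2: 3-byte lead, need 2 cont bytes. acc=0x2
Byte[4]=9D: continuation. acc=(acc<<6)|0x1D=0x9D
Byte[5]=A4: continuation. acc=(acc<<6)|0x24=0x2764
Completed: cp=U+2764 (starts at byte 3)
Byte[6]=C5: 2-byte lead, need 1 cont bytes. acc=0x5
Byte[7]=A8: continuation. acc=(acc<<6)|0x28=0x168
Completed: cp=U+0168 (starts at byte 6)
Byte[8]=F0: 4-byte lead, need 3 cont bytes. acc=0x0
Byte[9]=A5: continuation. acc=(acc<<6)|0x25=0x25
Byte[10]=AE: continuation. acc=(acc<<6)|0x2E=0x96E
Byte[11]=9D: continuation. acc=(acc<<6)|0x1D=0x25B9D
Completed: cp=U+25B9D (starts at byte 8)
Byte[12]=EE: 3-byte lead, need 2 cont bytes. acc=0xE
Byte[13]=A4: continuation. acc=(acc<<6)|0x24=0x3A4
Byte[14]=9F: continuation. acc=(acc<<6)|0x1F=0xE91F
Completed: cp=U+E91F (starts at byte 12)

Answer: 0 3 6 8 12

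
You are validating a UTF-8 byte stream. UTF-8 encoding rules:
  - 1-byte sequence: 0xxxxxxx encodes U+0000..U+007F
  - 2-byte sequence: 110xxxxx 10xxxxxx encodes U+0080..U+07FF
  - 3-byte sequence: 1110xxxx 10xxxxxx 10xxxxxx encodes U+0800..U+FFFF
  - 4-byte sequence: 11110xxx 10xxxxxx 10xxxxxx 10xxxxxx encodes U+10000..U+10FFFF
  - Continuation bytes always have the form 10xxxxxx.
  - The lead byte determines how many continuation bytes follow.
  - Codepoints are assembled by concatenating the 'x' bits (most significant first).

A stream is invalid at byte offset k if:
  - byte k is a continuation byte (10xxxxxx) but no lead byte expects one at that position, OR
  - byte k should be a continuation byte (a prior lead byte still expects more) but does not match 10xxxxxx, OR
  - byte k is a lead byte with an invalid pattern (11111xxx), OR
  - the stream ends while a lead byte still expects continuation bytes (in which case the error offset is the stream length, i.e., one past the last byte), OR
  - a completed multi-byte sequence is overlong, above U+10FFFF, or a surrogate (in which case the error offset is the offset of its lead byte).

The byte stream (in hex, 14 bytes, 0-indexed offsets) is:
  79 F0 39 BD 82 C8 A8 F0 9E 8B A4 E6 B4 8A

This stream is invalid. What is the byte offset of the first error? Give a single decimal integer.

Byte[0]=79: 1-byte ASCII. cp=U+0079
Byte[1]=F0: 4-byte lead, need 3 cont bytes. acc=0x0
Byte[2]=39: expected 10xxxxxx continuation. INVALID

Answer: 2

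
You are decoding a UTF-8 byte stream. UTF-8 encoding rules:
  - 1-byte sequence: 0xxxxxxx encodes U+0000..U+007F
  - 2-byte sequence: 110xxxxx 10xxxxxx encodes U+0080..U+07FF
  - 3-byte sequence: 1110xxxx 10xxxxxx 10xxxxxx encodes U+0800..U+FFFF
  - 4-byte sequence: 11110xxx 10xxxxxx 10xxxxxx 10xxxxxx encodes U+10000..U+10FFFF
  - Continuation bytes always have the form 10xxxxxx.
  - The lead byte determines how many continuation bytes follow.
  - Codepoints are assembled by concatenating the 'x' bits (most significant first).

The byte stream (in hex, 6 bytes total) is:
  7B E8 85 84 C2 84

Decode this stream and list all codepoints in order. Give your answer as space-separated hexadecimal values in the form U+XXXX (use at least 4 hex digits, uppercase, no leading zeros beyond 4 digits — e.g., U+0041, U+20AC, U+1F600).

Byte[0]=7B: 1-byte ASCII. cp=U+007B
Byte[1]=E8: 3-byte lead, need 2 cont bytes. acc=0x8
Byte[2]=85: continuation. acc=(acc<<6)|0x05=0x205
Byte[3]=84: continuation. acc=(acc<<6)|0x04=0x8144
Completed: cp=U+8144 (starts at byte 1)
Byte[4]=C2: 2-byte lead, need 1 cont bytes. acc=0x2
Byte[5]=84: continuation. acc=(acc<<6)|0x04=0x84
Completed: cp=U+0084 (starts at byte 4)

Answer: U+007B U+8144 U+0084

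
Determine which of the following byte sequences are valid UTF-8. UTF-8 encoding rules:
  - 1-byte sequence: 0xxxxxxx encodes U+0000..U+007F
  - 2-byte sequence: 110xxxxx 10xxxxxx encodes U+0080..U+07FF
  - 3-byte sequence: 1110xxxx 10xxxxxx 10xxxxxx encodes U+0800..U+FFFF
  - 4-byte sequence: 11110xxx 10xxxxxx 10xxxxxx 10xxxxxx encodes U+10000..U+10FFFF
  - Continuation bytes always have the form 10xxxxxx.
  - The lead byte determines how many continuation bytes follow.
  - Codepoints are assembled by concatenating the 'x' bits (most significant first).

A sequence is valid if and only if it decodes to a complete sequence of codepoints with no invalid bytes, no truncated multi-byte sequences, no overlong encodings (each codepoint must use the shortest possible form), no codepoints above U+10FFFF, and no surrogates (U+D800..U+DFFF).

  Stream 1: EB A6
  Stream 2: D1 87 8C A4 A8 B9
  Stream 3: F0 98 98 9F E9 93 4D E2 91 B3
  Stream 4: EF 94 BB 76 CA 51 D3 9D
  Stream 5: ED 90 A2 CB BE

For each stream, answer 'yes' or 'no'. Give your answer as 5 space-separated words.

Answer: no no no no yes

Derivation:
Stream 1: error at byte offset 2. INVALID
Stream 2: error at byte offset 2. INVALID
Stream 3: error at byte offset 6. INVALID
Stream 4: error at byte offset 5. INVALID
Stream 5: decodes cleanly. VALID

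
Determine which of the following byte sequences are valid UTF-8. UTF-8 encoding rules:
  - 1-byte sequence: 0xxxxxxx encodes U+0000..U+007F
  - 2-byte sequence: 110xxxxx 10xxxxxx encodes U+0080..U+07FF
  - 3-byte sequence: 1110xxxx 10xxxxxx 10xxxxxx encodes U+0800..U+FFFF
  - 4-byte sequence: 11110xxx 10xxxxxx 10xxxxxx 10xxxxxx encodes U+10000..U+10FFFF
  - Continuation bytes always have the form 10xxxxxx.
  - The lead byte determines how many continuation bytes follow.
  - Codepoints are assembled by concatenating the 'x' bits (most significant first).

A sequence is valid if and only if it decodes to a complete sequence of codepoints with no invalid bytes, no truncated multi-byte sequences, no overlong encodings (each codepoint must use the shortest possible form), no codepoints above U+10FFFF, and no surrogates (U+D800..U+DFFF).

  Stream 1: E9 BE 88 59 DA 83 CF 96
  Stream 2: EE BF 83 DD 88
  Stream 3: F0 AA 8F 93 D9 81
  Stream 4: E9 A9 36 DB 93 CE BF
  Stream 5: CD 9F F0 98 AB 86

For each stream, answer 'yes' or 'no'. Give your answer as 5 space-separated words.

Answer: yes yes yes no yes

Derivation:
Stream 1: decodes cleanly. VALID
Stream 2: decodes cleanly. VALID
Stream 3: decodes cleanly. VALID
Stream 4: error at byte offset 2. INVALID
Stream 5: decodes cleanly. VALID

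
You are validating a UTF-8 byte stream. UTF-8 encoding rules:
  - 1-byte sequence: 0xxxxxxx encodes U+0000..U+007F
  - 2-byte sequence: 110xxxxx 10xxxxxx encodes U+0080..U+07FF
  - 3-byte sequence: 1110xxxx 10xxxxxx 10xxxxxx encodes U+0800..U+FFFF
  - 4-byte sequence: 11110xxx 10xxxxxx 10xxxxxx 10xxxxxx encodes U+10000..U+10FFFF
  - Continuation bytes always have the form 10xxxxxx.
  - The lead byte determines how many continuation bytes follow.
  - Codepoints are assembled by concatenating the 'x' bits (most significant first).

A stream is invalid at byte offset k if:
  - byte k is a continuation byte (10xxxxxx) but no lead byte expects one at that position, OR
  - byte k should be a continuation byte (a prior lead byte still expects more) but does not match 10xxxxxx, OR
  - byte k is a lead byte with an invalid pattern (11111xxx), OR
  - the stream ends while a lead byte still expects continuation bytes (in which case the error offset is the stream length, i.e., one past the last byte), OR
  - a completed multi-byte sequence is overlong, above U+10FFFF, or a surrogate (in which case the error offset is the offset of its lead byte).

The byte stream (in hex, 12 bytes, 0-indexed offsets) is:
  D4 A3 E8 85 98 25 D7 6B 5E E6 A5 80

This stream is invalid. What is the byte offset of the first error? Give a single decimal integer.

Byte[0]=D4: 2-byte lead, need 1 cont bytes. acc=0x14
Byte[1]=A3: continuation. acc=(acc<<6)|0x23=0x523
Completed: cp=U+0523 (starts at byte 0)
Byte[2]=E8: 3-byte lead, need 2 cont bytes. acc=0x8
Byte[3]=85: continuation. acc=(acc<<6)|0x05=0x205
Byte[4]=98: continuation. acc=(acc<<6)|0x18=0x8158
Completed: cp=U+8158 (starts at byte 2)
Byte[5]=25: 1-byte ASCII. cp=U+0025
Byte[6]=D7: 2-byte lead, need 1 cont bytes. acc=0x17
Byte[7]=6B: expected 10xxxxxx continuation. INVALID

Answer: 7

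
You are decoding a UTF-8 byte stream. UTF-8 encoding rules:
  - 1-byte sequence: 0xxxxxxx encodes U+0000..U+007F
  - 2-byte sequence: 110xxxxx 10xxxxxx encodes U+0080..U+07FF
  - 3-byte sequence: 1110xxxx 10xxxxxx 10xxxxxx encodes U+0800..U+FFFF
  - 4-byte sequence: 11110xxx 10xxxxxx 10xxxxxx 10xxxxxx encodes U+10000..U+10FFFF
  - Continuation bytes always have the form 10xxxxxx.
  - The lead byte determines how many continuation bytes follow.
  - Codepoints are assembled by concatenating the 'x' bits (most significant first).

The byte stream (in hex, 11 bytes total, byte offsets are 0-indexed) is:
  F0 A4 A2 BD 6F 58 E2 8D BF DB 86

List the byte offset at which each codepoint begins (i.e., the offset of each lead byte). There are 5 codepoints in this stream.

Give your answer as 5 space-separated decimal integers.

Answer: 0 4 5 6 9

Derivation:
Byte[0]=F0: 4-byte lead, need 3 cont bytes. acc=0x0
Byte[1]=A4: continuation. acc=(acc<<6)|0x24=0x24
Byte[2]=A2: continuation. acc=(acc<<6)|0x22=0x922
Byte[3]=BD: continuation. acc=(acc<<6)|0x3D=0x248BD
Completed: cp=U+248BD (starts at byte 0)
Byte[4]=6F: 1-byte ASCII. cp=U+006F
Byte[5]=58: 1-byte ASCII. cp=U+0058
Byte[6]=E2: 3-byte lead, need 2 cont bytes. acc=0x2
Byte[7]=8D: continuation. acc=(acc<<6)|0x0D=0x8D
Byte[8]=BF: continuation. acc=(acc<<6)|0x3F=0x237F
Completed: cp=U+237F (starts at byte 6)
Byte[9]=DB: 2-byte lead, need 1 cont bytes. acc=0x1B
Byte[10]=86: continuation. acc=(acc<<6)|0x06=0x6C6
Completed: cp=U+06C6 (starts at byte 9)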